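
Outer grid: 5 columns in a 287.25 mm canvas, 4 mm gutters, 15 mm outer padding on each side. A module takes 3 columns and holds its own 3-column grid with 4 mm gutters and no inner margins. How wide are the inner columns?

Take off 30 mm of margins, leaving 257.25 mm.
5c + 4·4 = 257.25 → 5c = 241.25 → c = 48.25 mm.
Span of 3: 3·48.25 + 2·4 = 144.75 + 8 = 152.75 mm.
152.75 − 2·4 = 144.75; ÷3 gives d = 48.25 mm.

48.25 mm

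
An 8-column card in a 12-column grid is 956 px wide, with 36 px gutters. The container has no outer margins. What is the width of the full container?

Subtracting 7 gutters of 36 leaves 704 for 8 columns, so c = 88 px.
Total width: 12·88 + 11·36 = 1452 px.

1452 px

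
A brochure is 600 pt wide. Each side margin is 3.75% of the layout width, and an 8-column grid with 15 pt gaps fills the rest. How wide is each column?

Margins: 3.75% × 600 = 22.5 pt each, so content = 600 − 45 = 555 pt.
8 columns + 7 gaps: 8c + 7·15 = 555.
8c = 555 − 105 = 450, so c = 56.25 pt.

56.25 pt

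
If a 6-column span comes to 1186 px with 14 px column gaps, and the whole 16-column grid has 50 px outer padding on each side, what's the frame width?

3286 px

6c + 5·14 = 1186 → 6c = 1116 → c = 186 px.
Total width: 2·50 + 16·186 + 15·14 = 3286 px.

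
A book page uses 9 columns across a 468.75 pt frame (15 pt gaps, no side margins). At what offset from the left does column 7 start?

322.5 pt

9 columns + 8 gaps: 9c + 8·15 = 468.75.
9c = 468.75 − 120 = 348.75, so c = 38.75 pt.
No margin, so column 7 starts at 6·(column + gutter) = 6·53.75 = 322.5 pt.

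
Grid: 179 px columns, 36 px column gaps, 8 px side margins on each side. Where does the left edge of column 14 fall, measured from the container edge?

2803 px

Before column 14: the margin + 13 columns + 13 column gaps.
Offset = 8 + 13·(179 + 36) = 8 + 2795 = 2803 px.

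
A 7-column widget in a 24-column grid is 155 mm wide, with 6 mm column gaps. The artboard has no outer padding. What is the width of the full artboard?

Subtracting 6 column gaps of 6 leaves 119 for 7 columns, so c = 17 mm.
Summing: 408 + 138 = 546 mm.

546 mm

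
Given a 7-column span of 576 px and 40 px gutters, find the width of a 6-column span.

576 − 6·40 = 336; ÷7 gives c = 48 px.
6 columns plus 5 gutters: 288 + 200 = 488 px.

488 px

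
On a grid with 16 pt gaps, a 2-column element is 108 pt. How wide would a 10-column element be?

604 pt

108 − 1·16 = 92; ÷2 gives c = 46 pt.
10-column span = 10·46 + 9·16 = 604 pt.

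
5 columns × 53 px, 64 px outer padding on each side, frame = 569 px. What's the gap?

44 px

Content width = 569 − 2·64 = 441 px.
5 columns take 5·53 = 265 px; remaining 176 splits into 4 gaps.
g = 176 / 4 = 44 px.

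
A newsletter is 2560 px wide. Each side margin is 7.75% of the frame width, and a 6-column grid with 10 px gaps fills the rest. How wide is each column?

Each margin = 7.75% of 2560 = 198.4 px; content = 2560 − 2·198.4 = 2163.2 px.
6 columns + 5 gaps: 6c + 5·10 = 2163.2.
6c = 2163.2 − 50 = 2113.2, so c = 352.2 px.

352.2 px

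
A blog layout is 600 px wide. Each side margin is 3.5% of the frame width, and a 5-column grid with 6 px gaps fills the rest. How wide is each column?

Each margin = 3.5% of 600 = 21 px; content = 600 − 2·21 = 558 px.
5 columns + 4 gaps: 5c + 4·6 = 558.
5c = 558 − 24 = 534, so c = 106.8 px.

106.8 px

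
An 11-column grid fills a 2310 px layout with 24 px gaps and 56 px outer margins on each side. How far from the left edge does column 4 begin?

662 px

Inside the margins: 2310 − 112 = 2198 px.
2198 − 10·24 = 1958; ÷11 gives c = 178 px.
Column 4 starts at margin + 3·(column + gutter) = 56 + 3·202 = 662 px.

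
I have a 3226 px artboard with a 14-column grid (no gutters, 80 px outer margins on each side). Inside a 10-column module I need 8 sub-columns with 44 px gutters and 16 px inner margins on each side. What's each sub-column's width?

231.25 px

Subtract both margins: 3226 − 2·80 = 3066 px.
14c = 3066 → c = 219 px.
10-column span = 10·219 = 2190 px.
Inner content = 2190 − 2·16 = 2158 px.
8d + 7·44 = 2158 → 8d = 1850 → d = 231.25 px.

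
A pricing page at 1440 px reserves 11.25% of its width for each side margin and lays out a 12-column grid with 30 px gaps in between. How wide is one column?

Margins: 11.25% × 1440 = 162 px each, so content = 1440 − 324 = 1116 px.
1116 − 11·30 = 786; ÷12 gives c = 65.5 px.

65.5 px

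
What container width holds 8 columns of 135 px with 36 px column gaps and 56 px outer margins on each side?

Adding margins, columns and gutters: 112 + 1080 + 252 = 1444 px.

1444 px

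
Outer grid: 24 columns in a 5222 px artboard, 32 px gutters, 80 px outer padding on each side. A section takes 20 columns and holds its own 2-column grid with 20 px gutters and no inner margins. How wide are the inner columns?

Subtract both margins: 5222 − 2·80 = 5062 px.
24 columns + 23 gutters: 24c + 23·32 = 5062.
24c = 5062 − 736 = 4326, so c = 180.25 px.
Span of 20: 20·180.25 + 19·32 = 3605 + 608 = 4213 px.
4213 − 1·20 = 4193; ÷2 gives d = 2096.5 px.

2096.5 px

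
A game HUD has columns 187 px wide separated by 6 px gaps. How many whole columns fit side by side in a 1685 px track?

8 columns

Each extra column adds 187 + 6 = 193 px.
(1685 + 6) / 193 = 8.76, so 8 columns fit.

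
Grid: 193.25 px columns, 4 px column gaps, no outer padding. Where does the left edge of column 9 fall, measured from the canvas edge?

Before column 9: 8 columns + 8 column gaps.
Offset = 8·(193.25 + 4) = 8·197.25 = 1578 px.

1578 px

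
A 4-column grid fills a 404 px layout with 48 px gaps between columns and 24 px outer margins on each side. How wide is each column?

53 px

Inside the margins: 404 − 48 = 356 px.
Subtracting 3 gaps of 48 leaves 212 for 4 columns, so c = 53 px.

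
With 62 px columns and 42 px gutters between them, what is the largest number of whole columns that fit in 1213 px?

k columns need k·62 + (k−1)·42 = k·104 − 42.
k·104 − 42 ≤ 1213 → k ≤ 1255 / 104 ≈ 12.07, so k = 12.

12 columns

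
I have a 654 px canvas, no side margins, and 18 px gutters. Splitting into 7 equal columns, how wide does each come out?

78 px

7 columns + 6 gutters: 7c + 6·18 = 654.
7c = 654 − 108 = 546, so c = 78 px.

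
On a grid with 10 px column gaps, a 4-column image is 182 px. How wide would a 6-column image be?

278 px

4 columns + 3 column gaps: 4c + 3·10 = 182.
4c = 182 − 30 = 152, so c = 38 px.
6-column span = 6·38 + 5·10 = 278 px.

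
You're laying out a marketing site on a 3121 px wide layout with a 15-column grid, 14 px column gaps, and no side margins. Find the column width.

3121 − 14·14 = 2925; ÷15 gives c = 195 px.

195 px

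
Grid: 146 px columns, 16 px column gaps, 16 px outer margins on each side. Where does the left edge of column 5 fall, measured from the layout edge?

Column 5 starts at margin + 4·(column + gutter) = 16 + 4·162 = 664 px.

664 px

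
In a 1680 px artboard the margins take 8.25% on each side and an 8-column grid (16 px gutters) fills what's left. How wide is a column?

1680 × (1 − 2·8.25%) = 1680 × 83.5% = 1402.8 px for the columns.
8c + 7·16 = 1402.8 → 8c = 1290.8 → c = 161.35 px.

161.35 px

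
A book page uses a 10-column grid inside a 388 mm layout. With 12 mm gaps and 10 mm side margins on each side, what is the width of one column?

26 mm

Content width = 388 − 2·10 = 368 mm.
10c + 9·12 = 368 → 10c = 260 → c = 26 mm.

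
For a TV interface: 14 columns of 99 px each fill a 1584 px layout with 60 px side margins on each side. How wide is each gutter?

6 px

Inside the margins: 1584 − 120 = 1464 px.
Columns use 1386 px, leaving 78 px across 13 gutters = 6 px each.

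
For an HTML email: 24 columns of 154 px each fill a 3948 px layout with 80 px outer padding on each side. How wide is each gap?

4 px

Inside the margins: 3948 − 160 = 3788 px.
24·154 + 23g = 3788 → 23g = 92 → g = 4 px.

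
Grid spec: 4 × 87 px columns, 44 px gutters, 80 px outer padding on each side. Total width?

640 px

Container = 2·80 + 4·87 + 3·44 = 160 + 348 + 132 = 640 px.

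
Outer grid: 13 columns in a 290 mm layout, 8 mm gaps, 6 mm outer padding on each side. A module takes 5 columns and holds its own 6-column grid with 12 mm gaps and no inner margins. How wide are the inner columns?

7 mm

Take off 12 mm of margins, leaving 278 mm.
Subtracting 12 gaps of 8 leaves 182 for 13 columns, so c = 14 mm.
Span of 5: 5·14 + 4·8 = 70 + 32 = 102 mm.
6 columns + 5 gaps: 6d + 5·12 = 102.
6d = 102 − 60 = 42, so d = 7 mm.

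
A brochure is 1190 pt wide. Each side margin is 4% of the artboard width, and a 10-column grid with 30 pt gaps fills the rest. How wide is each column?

82.48 pt

Margins: 4% × 1190 = 47.6 pt each, so content = 1190 − 95.2 = 1094.8 pt.
Subtracting 9 gaps of 30 leaves 824.8 for 10 columns, so c = 82.48 pt.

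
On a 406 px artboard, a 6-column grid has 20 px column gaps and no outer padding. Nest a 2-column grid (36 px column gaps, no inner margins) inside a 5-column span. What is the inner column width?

6 columns + 5 column gaps: 6c + 5·20 = 406.
6c = 406 − 100 = 306, so c = 51 px.
Span of 5: 5·51 + 4·20 = 255 + 80 = 335 px.
2 columns + 1 column gap: 2d + 1·36 = 335.
2d = 335 − 36 = 299, so d = 149.5 px.

149.5 px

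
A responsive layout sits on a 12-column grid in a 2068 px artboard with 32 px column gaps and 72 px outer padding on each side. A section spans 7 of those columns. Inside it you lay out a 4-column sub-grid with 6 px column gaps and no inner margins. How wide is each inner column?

272.75 px

Take off 144 px of margins, leaving 1924 px.
1924 − 11·32 = 1572; ÷12 gives c = 131 px.
7 columns plus 6 column gaps: 917 + 192 = 1109 px.
4d + 3·6 = 1109 → 4d = 1091 → d = 272.75 px.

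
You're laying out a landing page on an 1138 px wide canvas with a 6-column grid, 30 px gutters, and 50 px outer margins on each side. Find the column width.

148 px

Inside the margins: 1138 − 100 = 1038 px.
6 columns + 5 gutters: 6c + 5·30 = 1038.
6c = 1038 − 150 = 888, so c = 148 px.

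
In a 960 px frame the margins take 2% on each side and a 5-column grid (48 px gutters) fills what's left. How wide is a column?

145.92 px

Margins: 2% × 960 = 19.2 px each, so content = 960 − 38.4 = 921.6 px.
Subtracting 4 gutters of 48 leaves 729.6 for 5 columns, so c = 145.92 px.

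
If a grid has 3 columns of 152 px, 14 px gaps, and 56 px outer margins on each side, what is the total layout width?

596 px

Adding margins, columns and gutters: 112 + 456 + 28 = 596 px.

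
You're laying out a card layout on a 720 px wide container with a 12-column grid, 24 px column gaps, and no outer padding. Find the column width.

38 px

Subtracting 11 column gaps of 24 leaves 456 for 12 columns, so c = 38 px.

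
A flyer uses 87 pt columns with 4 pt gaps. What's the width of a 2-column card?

2 columns plus 1 gap: 174 + 4 = 178 pt.

178 pt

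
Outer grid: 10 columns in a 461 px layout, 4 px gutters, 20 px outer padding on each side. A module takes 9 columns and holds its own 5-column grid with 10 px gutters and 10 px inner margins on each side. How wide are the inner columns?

Inside the margins: 461 − 40 = 421 px.
10 columns + 9 gutters: 10c + 9·4 = 421.
10c = 421 − 36 = 385, so c = 38.5 px.
Span of 9: 9·38.5 + 8·4 = 346.5 + 32 = 378.5 px.
Inner content = 378.5 − 2·10 = 358.5 px.
358.5 − 4·10 = 318.5; ÷5 gives d = 63.7 px.

63.7 px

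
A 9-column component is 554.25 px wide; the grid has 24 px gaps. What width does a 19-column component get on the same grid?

9c + 8·24 = 554.25 → 9c = 362.25 → c = 40.25 px.
19-column span = 19·40.25 + 18·24 = 1196.75 px.

1196.75 px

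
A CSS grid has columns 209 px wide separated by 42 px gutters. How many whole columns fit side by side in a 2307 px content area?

k columns need k·209 + (k−1)·42 = k·251 − 42.
k·251 − 42 ≤ 2307 → k ≤ 2349 / 251 ≈ 9.36, so k = 9.

9 columns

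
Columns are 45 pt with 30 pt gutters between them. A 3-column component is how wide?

3 columns plus 2 gutters: 135 + 60 = 195 pt.

195 pt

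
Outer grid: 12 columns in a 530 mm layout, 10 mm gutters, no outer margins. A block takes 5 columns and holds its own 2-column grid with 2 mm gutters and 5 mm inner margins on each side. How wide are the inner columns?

530 − 11·10 = 420; ÷12 gives c = 35 mm.
5-column span = 5·35 + 4·10 = 215 mm.
Inner content = 215 − 2·5 = 205 mm.
205 − 1·2 = 203; ÷2 gives d = 101.5 mm.

101.5 mm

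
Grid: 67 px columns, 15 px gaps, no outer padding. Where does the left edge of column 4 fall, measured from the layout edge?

246 px

No margin, so column 4 starts at 3·(column + gutter) = 3·82 = 246 px.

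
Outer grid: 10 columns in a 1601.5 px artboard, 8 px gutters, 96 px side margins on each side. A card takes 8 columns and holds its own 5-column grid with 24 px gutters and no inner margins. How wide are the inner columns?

Subtract both margins: 1601.5 − 2·96 = 1409.5 px.
10c + 9·8 = 1409.5 → 10c = 1337.5 → c = 133.75 px.
8 columns plus 7 gutters: 1070 + 56 = 1126 px.
Subtracting 4 gutters of 24 leaves 1030 for 5 columns, so d = 206 px.

206 px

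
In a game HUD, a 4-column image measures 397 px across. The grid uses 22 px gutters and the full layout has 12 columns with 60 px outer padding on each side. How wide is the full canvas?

397 − 3·22 = 331; ÷4 gives c = 82.75 px.
Canvas = 2·60 + 12·82.75 + 11·22 = 120 + 993 + 242 = 1355 px.

1355 px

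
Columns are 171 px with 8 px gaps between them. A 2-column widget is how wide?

Span of 2: 2·171 + 1·8 = 342 + 8 = 350 px.

350 px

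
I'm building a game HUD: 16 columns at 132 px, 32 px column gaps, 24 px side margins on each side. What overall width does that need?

2640 px

Total width: 2·24 + 16·132 + 15·32 = 2640 px.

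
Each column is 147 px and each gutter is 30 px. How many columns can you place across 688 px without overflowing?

k columns need k·147 + (k−1)·30 = k·177 − 30.
k·177 − 30 ≤ 688 → k ≤ 718 / 177 ≈ 4.06, so k = 4.

4 columns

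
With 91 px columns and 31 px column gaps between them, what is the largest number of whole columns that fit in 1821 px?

15 columns

Each extra column adds 91 + 31 = 122 px.
(1821 + 31) / 122 = 15.18, so 15 columns fit.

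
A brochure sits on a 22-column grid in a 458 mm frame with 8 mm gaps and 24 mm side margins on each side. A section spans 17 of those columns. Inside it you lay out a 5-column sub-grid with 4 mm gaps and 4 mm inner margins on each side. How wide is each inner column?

58.2 mm

Take off 48 mm of margins, leaving 410 mm.
22 columns + 21 gaps: 22c + 21·8 = 410.
22c = 410 − 168 = 242, so c = 11 mm.
Span of 17: 17·11 + 16·8 = 187 + 128 = 315 mm.
Inner content = 315 − 2·4 = 307 mm.
Subtracting 4 gaps of 4 leaves 291 for 5 columns, so d = 58.2 mm.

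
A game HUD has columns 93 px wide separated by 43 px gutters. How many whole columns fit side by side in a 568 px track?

4 columns

k columns need k·93 + (k−1)·43 = k·136 − 43.
k·136 − 43 ≤ 568 → k ≤ 611 / 136 ≈ 4.49, so k = 4.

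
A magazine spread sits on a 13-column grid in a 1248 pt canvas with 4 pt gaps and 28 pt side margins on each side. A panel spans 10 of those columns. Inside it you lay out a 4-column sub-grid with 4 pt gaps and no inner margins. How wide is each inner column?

226 pt

Take off 56 pt of margins, leaving 1192 pt.
13 columns + 12 gaps: 13c + 12·4 = 1192.
13c = 1192 − 48 = 1144, so c = 88 pt.
Span of 10: 10·88 + 9·4 = 880 + 36 = 916 pt.
Subtracting 3 gaps of 4 leaves 904 for 4 columns, so d = 226 pt.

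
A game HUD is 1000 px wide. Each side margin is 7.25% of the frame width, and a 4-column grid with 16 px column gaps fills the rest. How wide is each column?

201.75 px

Margins: 7.25% × 1000 = 72.5 px each, so content = 1000 − 145 = 855 px.
4c + 3·16 = 855 → 4c = 807 → c = 201.75 px.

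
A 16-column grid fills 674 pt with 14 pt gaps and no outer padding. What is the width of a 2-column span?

16 columns + 15 gaps: 16c + 15·14 = 674.
16c = 674 − 210 = 464, so c = 29 pt.
2 columns plus 1 gap: 58 + 14 = 72 pt.

72 pt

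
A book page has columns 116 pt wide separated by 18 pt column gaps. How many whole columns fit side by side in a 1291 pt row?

9 columns

Each extra column adds 116 + 18 = 134 pt.
(1291 + 18) / 134 = 9.77, so 9 columns fit.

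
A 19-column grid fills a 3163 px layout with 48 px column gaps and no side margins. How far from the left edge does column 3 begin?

19c + 18·48 = 3163 → 19c = 2299 → c = 121 px.
Before column 3: 2 columns + 2 column gaps.
Offset = 2·(121 + 48) = 2·169 = 338 px.

338 px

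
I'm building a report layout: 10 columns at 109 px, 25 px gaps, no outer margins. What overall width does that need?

1315 px

Artboard = 10·109 + 9·25 = 1090 + 225 = 1315 px.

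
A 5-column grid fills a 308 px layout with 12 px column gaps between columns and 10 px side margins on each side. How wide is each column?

Content width = 308 − 2·10 = 288 px.
5 columns + 4 column gaps: 5c + 4·12 = 288.
5c = 288 − 48 = 240, so c = 48 px.

48 px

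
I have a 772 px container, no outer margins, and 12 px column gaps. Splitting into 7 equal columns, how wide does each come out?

100 px

7c + 6·12 = 772 → 7c = 700 → c = 100 px.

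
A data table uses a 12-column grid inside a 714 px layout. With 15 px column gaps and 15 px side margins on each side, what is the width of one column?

Take off 30 px of margins, leaving 684 px.
12 columns + 11 column gaps: 12c + 11·15 = 684.
12c = 684 − 165 = 519, so c = 43.25 px.

43.25 px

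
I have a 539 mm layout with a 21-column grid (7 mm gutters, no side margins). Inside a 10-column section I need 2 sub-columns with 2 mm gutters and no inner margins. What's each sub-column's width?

539 − 20·7 = 399; ÷21 gives c = 19 mm.
Span of 10: 10·19 + 9·7 = 190 + 63 = 253 mm.
2d + 1·2 = 253 → 2d = 251 → d = 125.5 mm.

125.5 mm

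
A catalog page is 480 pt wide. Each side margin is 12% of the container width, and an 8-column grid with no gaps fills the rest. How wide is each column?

Margins: 12% × 480 = 57.6 pt each, so content = 480 − 115.2 = 364.8 pt.
364.8 / 8 = 45.6 pt per column.

45.6 pt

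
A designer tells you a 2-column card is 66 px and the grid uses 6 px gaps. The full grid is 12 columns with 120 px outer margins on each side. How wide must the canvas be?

66 − 1·6 = 60; ÷2 gives c = 30 px.
Total width: 2·120 + 12·30 + 11·6 = 666 px.

666 px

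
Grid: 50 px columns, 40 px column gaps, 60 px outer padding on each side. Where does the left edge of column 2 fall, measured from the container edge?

Column 2 starts at margin + 1·(column + gutter) = 60 + 1·90 = 150 px.

150 px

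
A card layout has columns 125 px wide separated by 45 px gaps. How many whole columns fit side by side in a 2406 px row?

14 columns

Each extra column adds 125 + 45 = 170 px.
(2406 + 45) / 170 = 14.42, so 14 columns fit.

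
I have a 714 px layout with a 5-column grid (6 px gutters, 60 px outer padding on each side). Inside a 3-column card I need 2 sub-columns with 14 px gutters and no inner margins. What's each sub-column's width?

170 px

Inside the margins: 714 − 120 = 594 px.
Subtracting 4 gutters of 6 leaves 570 for 5 columns, so c = 114 px.
3-column span = 3·114 + 2·6 = 354 px.
2d + 1·14 = 354 → 2d = 340 → d = 170 px.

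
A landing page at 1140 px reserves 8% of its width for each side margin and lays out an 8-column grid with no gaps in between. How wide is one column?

119.7 px

1140 × (1 − 2·8%) = 1140 × 84% = 957.6 px for the columns.
With no gaps, each column is 957.6/8 = 119.7 px.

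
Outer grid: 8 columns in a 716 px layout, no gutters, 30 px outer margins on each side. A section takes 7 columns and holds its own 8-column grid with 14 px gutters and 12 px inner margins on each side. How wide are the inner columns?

Take off 60 px of margins, leaving 656 px.
With no gutters, each column is 656/8 = 82 px.
7-column span = 7·82 = 574 px.
Inner content = 574 − 2·12 = 550 px.
550 − 7·14 = 452; ÷8 gives d = 56.5 px.

56.5 px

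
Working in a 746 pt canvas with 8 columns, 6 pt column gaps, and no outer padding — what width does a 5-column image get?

464 pt

8c + 7·6 = 746 → 8c = 704 → c = 88 pt.
5 columns plus 4 column gaps: 440 + 24 = 464 pt.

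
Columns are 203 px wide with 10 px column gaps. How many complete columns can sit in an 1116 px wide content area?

5 columns

k columns need k·203 + (k−1)·10 = k·213 − 10.
k·213 − 10 ≤ 1116 → k ≤ 1126 / 213 ≈ 5.29, so k = 5.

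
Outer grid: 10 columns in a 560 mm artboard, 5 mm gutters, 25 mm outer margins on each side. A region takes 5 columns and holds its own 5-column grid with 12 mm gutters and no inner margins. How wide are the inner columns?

40.9 mm

Inside the margins: 560 − 50 = 510 mm.
10 columns + 9 gutters: 10c + 9·5 = 510.
10c = 510 − 45 = 465, so c = 46.5 mm.
Span of 5: 5·46.5 + 4·5 = 232.5 + 20 = 252.5 mm.
5d + 4·12 = 252.5 → 5d = 204.5 → d = 40.9 mm.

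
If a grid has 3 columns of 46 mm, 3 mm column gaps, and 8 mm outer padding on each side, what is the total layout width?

160 mm

Total width: 2·8 + 3·46 + 2·3 = 160 mm.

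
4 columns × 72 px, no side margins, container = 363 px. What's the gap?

Columns use 288 px, leaving 75 px across 3 gaps = 25 px each.

25 px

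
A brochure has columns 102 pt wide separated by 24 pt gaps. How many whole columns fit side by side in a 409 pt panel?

3 columns

Each extra column adds 102 + 24 = 126 pt.
(409 + 24) / 126 = 3.44, so 3 columns fit.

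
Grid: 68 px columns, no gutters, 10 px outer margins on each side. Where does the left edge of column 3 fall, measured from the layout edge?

146 px

Column 3 starts at margin + 2·(column + gutter) = 10 + 2·68 = 146 px.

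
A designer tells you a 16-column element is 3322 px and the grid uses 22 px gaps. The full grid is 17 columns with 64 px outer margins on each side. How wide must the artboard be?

3659 px

16 columns + 15 gaps: 16c + 15·22 = 3322.
16c = 3322 − 330 = 2992, so c = 187 px.
Adding margins, columns and gutters: 128 + 3179 + 352 = 3659 px.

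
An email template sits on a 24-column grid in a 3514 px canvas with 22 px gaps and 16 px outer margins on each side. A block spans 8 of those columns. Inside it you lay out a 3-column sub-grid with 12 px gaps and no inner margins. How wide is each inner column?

Outer content = 3514 − 2·16 = 3482 px.
Subtracting 23 gaps of 22 leaves 2976 for 24 columns, so c = 124 px.
Span of 8: 8·124 + 7·22 = 992 + 154 = 1146 px.
Subtracting 2 gaps of 12 leaves 1122 for 3 columns, so d = 374 px.

374 px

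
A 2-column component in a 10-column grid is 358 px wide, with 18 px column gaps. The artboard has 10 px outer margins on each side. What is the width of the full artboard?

2 columns + 1 column gap: 2c + 1·18 = 358.
2c = 358 − 18 = 340, so c = 170 px.
Total width: 2·10 + 10·170 + 9·18 = 1882 px.

1882 px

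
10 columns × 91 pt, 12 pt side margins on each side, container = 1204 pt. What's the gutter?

Inside the margins: 1204 − 24 = 1180 pt.
Columns use 910 pt, leaving 270 pt across 9 gutters = 30 pt each.

30 pt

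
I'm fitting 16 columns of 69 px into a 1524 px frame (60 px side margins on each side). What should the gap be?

20 px

Content width = 1524 − 2·60 = 1404 px.
Columns use 1104 px, leaving 300 px across 15 gaps = 20 px each.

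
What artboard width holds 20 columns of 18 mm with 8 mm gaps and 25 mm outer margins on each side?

Adding margins, columns and gutters: 50 + 360 + 152 = 562 mm.

562 mm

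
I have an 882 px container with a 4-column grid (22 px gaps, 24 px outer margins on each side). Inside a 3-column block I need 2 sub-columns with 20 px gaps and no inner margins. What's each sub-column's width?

Subtract both margins: 882 − 2·24 = 834 px.
Subtracting 3 gaps of 22 leaves 768 for 4 columns, so c = 192 px.
3-column span = 3·192 + 2·22 = 620 px.
Subtracting 1 gap of 20 leaves 600 for 2 columns, so d = 300 px.

300 px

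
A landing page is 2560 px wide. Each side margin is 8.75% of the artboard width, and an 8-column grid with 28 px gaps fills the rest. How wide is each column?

Each margin = 8.75% of 2560 = 224 px; content = 2560 − 2·224 = 2112 px.
8 columns + 7 gaps: 8c + 7·28 = 2112.
8c = 2112 − 196 = 1916, so c = 239.5 px.

239.5 px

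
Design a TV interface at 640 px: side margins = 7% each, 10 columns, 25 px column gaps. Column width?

Margins: 7% × 640 = 44.8 px each, so content = 640 − 89.6 = 550.4 px.
10 columns + 9 column gaps: 10c + 9·25 = 550.4.
10c = 550.4 − 225 = 325.4, so c = 32.54 px.

32.54 px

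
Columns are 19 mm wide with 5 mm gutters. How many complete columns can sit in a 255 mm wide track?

k columns need k·19 + (k−1)·5 = k·24 − 5.
k·24 − 5 ≤ 255 → k ≤ 260 / 24 ≈ 10.83, so k = 10.

10 columns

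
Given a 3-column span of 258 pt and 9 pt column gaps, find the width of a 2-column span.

3 columns + 2 column gaps: 3c + 2·9 = 258.
3c = 258 − 18 = 240, so c = 80 pt.
2-column span = 2·80 + 1·9 = 169 pt.

169 pt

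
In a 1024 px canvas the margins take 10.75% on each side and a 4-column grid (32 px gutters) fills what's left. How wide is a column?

Margins: 10.75% × 1024 = 110.08 px each, so content = 1024 − 220.16 = 803.84 px.
4c + 3·32 = 803.84 → 4c = 707.84 → c = 176.96 px.

176.96 px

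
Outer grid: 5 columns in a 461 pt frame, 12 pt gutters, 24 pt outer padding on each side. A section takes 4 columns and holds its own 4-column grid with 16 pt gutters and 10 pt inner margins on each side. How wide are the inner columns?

Take off 48 pt of margins, leaving 413 pt.
Subtracting 4 gutters of 12 leaves 365 for 5 columns, so c = 73 pt.
4-column span = 4·73 + 3·12 = 328 pt.
Inner content = 328 − 2·10 = 308 pt.
4d + 3·16 = 308 → 4d = 260 → d = 65 pt.

65 pt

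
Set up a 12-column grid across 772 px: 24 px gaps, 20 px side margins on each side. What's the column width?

Take off 40 px of margins, leaving 732 px.
12 columns + 11 gaps: 12c + 11·24 = 732.
12c = 732 − 264 = 468, so c = 39 px.

39 px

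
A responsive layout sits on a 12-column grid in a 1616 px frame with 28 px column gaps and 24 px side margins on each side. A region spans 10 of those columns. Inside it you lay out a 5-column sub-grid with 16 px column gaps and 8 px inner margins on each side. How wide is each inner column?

244.4 px

Take off 48 px of margins, leaving 1568 px.
1568 − 11·28 = 1260; ÷12 gives c = 105 px.
10 columns plus 9 column gaps: 1050 + 252 = 1302 px.
Inner content = 1302 − 2·8 = 1286 px.
Subtracting 4 column gaps of 16 leaves 1222 for 5 columns, so d = 244.4 px.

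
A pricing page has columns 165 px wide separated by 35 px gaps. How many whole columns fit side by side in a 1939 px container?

9 columns

9 columns: 9·165 + 8·35 = 1765 px ≤ 1939.
10 columns: 1965 px > 1939. So 9.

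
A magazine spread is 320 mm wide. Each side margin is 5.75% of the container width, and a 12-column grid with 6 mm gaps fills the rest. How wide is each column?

18.1 mm

320 × (1 − 2·5.75%) = 320 × 88.5% = 283.2 mm for the columns.
283.2 − 11·6 = 217.2; ÷12 gives c = 18.1 mm.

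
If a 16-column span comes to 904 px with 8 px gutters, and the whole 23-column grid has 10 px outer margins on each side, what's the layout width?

16c + 15·8 = 904 → 16c = 784 → c = 49 px.
Adding margins, columns and gutters: 20 + 1127 + 176 = 1323 px.

1323 px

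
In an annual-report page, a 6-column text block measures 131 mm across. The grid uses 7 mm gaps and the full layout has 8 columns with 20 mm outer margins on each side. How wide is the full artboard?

Subtracting 5 gaps of 7 leaves 96 for 6 columns, so c = 16 mm.
Artboard = 2·20 + 8·16 + 7·7 = 40 + 128 + 49 = 217 mm.

217 mm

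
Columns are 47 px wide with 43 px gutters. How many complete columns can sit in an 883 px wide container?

10 columns: 10·47 + 9·43 = 857 px ≤ 883.
11 columns: 947 px > 883. So 10.

10 columns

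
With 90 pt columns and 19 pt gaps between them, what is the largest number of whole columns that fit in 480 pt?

4 columns

Each extra column adds 90 + 19 = 109 pt.
(480 + 19) / 109 = 4.58, so 4 columns fit.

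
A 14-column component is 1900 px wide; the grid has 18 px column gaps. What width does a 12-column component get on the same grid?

1626 px

Subtracting 13 column gaps of 18 leaves 1666 for 14 columns, so c = 119 px.
12-column span = 12·119 + 11·18 = 1626 px.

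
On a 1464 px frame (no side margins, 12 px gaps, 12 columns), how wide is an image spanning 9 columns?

1464 − 11·12 = 1332; ÷12 gives c = 111 px.
9 columns plus 8 gaps: 999 + 96 = 1095 px.

1095 px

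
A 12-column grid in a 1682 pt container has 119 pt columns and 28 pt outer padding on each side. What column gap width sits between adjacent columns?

18 pt

Take off 56 pt of margins, leaving 1626 pt.
12 columns take 12·119 = 1428 pt; remaining 198 splits into 11 column gaps.
g = 198 / 11 = 18 pt.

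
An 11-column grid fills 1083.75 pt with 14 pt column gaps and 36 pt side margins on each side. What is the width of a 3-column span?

265.75 pt

Inside the margins: 1083.75 − 72 = 1011.75 pt.
Subtracting 10 column gaps of 14 leaves 871.75 for 11 columns, so c = 79.25 pt.
Span of 3: 3·79.25 + 2·14 = 237.75 + 28 = 265.75 pt.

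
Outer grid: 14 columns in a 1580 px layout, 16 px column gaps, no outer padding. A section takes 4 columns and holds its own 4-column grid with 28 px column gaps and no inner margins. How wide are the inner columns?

14c + 13·16 = 1580 → 14c = 1372 → c = 98 px.
Span of 4: 4·98 + 3·16 = 392 + 48 = 440 px.
4d + 3·28 = 440 → 4d = 356 → d = 89 px.

89 px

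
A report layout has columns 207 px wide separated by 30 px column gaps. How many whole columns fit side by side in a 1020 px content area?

4 columns

4 columns: 4·207 + 3·30 = 918 px ≤ 1020.
5 columns: 1155 px > 1020. So 4.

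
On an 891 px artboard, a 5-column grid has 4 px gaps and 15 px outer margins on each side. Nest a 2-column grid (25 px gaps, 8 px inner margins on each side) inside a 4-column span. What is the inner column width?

323.5 px

Take off 30 px of margins, leaving 861 px.
861 − 4·4 = 845; ÷5 gives c = 169 px.
4 columns plus 3 gaps: 676 + 12 = 688 px.
Inner content = 688 − 2·8 = 672 px.
Subtracting 1 gap of 25 leaves 647 for 2 columns, so d = 323.5 px.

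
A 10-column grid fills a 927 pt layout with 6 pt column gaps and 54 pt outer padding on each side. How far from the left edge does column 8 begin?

631.5 pt

Take off 108 pt of margins, leaving 819 pt.
Subtracting 9 column gaps of 6 leaves 765 for 10 columns, so c = 76.5 pt.
Column 8 starts at margin + 7·(column + gutter) = 54 + 7·82.5 = 631.5 pt.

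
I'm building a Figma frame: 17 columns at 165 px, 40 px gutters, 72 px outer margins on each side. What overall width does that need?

Adding margins, columns and gutters: 144 + 2805 + 640 = 3589 px.

3589 px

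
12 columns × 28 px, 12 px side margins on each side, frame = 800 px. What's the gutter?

40 px

Inside the margins: 800 − 24 = 776 px.
12 columns take 12·28 = 336 px; remaining 440 splits into 11 gutters.
g = 440 / 11 = 40 px.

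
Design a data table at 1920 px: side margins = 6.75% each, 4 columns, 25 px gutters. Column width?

396.45 px

Each margin = 6.75% of 1920 = 129.6 px; content = 1920 − 2·129.6 = 1660.8 px.
Subtracting 3 gutters of 25 leaves 1585.8 for 4 columns, so c = 396.45 px.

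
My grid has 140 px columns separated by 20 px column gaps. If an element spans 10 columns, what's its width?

1580 px

10-column span = 10·140 + 9·20 = 1580 px.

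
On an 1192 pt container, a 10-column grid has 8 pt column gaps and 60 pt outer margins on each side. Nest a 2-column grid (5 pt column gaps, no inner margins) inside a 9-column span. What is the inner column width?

479.5 pt

Inside the margins: 1192 − 120 = 1072 pt.
10c + 9·8 = 1072 → 10c = 1000 → c = 100 pt.
Span of 9: 9·100 + 8·8 = 900 + 64 = 964 pt.
964 − 1·5 = 959; ÷2 gives d = 479.5 pt.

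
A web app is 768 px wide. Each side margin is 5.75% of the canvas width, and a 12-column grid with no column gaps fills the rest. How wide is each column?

768 × (1 − 2·5.75%) = 768 × 88.5% = 679.68 px for the columns.
679.68 / 12 = 56.64 px per column.

56.64 px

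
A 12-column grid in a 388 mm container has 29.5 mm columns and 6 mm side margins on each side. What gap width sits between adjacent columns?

Inside the margins: 388 − 12 = 376 mm.
Columns use 354 mm, leaving 22 mm across 11 gaps = 2 mm each.

2 mm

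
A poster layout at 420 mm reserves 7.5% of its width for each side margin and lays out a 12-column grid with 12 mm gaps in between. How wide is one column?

420 × (1 − 2·7.5%) = 420 × 85% = 357 mm for the columns.
357 − 11·12 = 225; ÷12 gives c = 18.75 mm.

18.75 mm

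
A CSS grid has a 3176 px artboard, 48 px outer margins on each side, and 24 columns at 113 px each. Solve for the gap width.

16 px

Take off 96 px of margins, leaving 3080 px.
24·113 + 23g = 3080 → 23g = 368 → g = 16 px.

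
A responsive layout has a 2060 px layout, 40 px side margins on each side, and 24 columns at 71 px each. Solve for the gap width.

Content width = 2060 − 2·40 = 1980 px.
24 columns take 24·71 = 1704 px; remaining 276 splits into 23 gaps.
g = 276 / 23 = 12 px.

12 px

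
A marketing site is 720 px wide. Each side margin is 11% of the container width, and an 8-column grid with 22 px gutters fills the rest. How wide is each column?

50.95 px

Each margin = 11% of 720 = 79.2 px; content = 720 − 2·79.2 = 561.6 px.
8 columns + 7 gutters: 8c + 7·22 = 561.6.
8c = 561.6 − 154 = 407.6, so c = 50.95 px.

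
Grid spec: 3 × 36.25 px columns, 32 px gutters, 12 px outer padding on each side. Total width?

Canvas = 2·12 + 3·36.25 + 2·32 = 24 + 108.75 + 64 = 196.75 px.

196.75 px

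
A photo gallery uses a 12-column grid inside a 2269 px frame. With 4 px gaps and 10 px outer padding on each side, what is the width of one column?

183.75 px

Subtract both margins: 2269 − 2·10 = 2249 px.
2249 − 11·4 = 2205; ÷12 gives c = 183.75 px.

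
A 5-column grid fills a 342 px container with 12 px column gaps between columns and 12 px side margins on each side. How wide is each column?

Subtract both margins: 342 − 2·12 = 318 px.
318 − 4·12 = 270; ÷5 gives c = 54 px.

54 px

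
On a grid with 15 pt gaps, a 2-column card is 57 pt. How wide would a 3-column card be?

93 pt

Subtracting 1 gap of 15 leaves 42 for 2 columns, so c = 21 pt.
3-column span = 3·21 + 2·15 = 93 pt.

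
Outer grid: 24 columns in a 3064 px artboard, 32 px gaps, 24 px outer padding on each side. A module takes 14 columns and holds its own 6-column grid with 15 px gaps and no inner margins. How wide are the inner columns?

278.5 px

Outer content = 3064 − 2·24 = 3016 px.
3016 − 23·32 = 2280; ÷24 gives c = 95 px.
Span of 14: 14·95 + 13·32 = 1330 + 416 = 1746 px.
6d + 5·15 = 1746 → 6d = 1671 → d = 278.5 px.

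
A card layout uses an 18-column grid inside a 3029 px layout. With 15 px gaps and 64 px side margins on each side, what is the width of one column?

147 px

Subtract both margins: 3029 − 2·64 = 2901 px.
Subtracting 17 gaps of 15 leaves 2646 for 18 columns, so c = 147 px.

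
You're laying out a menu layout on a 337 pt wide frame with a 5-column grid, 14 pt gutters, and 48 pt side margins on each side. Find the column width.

Content width = 337 − 2·48 = 241 pt.
241 − 4·14 = 185; ÷5 gives c = 37 pt.

37 pt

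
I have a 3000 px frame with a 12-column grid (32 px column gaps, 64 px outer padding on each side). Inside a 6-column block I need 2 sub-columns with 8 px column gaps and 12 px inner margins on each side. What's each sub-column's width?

694 px

Outer content = 3000 − 2·64 = 2872 px.
12 columns + 11 column gaps: 12c + 11·32 = 2872.
12c = 2872 − 352 = 2520, so c = 210 px.
6-column span = 6·210 + 5·32 = 1420 px.
Inner content = 1420 − 2·12 = 1396 px.
1396 − 1·8 = 1388; ÷2 gives d = 694 px.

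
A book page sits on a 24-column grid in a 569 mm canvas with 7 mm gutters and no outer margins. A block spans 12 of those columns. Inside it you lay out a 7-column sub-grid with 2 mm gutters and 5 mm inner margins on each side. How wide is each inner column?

37 mm

569 − 23·7 = 408; ÷24 gives c = 17 mm.
12-column span = 12·17 + 11·7 = 281 mm.
Inner content = 281 − 2·5 = 271 mm.
Subtracting 6 gutters of 2 leaves 259 for 7 columns, so d = 37 mm.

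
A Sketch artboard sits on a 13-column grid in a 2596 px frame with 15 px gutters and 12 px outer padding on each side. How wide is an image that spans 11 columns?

Inside the margins: 2596 − 24 = 2572 px.
13c + 12·15 = 2572 → 13c = 2392 → c = 184 px.
11 columns plus 10 gutters: 2024 + 150 = 2174 px.

2174 px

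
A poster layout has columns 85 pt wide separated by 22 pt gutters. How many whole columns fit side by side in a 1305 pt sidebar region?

12 columns

Each extra column adds 85 + 22 = 107 pt.
(1305 + 22) / 107 = 12.40, so 12 columns fit.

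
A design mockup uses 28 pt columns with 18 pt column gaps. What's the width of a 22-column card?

Span of 22: 22·28 + 21·18 = 616 + 378 = 994 pt.

994 pt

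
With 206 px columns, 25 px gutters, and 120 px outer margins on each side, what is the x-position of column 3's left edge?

Each column+gutter stride is 231 px; 2 of them past the 120 px margin is 120 + 462 = 582 px.

582 px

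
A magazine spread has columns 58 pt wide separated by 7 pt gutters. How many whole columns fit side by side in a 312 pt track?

Each extra column adds 58 + 7 = 65 pt.
(312 + 7) / 65 = 4.91, so 4 columns fit.

4 columns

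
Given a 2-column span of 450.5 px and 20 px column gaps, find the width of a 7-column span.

2c + 1·20 = 450.5 → 2c = 430.5 → c = 215.25 px.
7 columns plus 6 column gaps: 1506.75 + 120 = 1626.75 px.

1626.75 px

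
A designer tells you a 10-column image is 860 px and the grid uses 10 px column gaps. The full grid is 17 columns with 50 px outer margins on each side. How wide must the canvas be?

1569 px

860 − 9·10 = 770; ÷10 gives c = 77 px.
Total width: 2·50 + 17·77 + 16·10 = 1569 px.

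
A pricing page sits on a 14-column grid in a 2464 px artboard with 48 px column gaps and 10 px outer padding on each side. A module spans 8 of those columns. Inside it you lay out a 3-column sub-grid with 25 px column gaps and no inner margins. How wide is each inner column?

Inside the margins: 2464 − 20 = 2444 px.
14c + 13·48 = 2444 → 14c = 1820 → c = 130 px.
Span of 8: 8·130 + 7·48 = 1040 + 336 = 1376 px.
3d + 2·25 = 1376 → 3d = 1326 → d = 442 px.

442 px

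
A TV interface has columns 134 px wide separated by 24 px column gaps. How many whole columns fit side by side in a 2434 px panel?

15 columns

k columns need k·134 + (k−1)·24 = k·158 − 24.
k·158 − 24 ≤ 2434 → k ≤ 2458 / 158 ≈ 15.56, so k = 15.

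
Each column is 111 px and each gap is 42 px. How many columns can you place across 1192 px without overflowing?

k columns need k·111 + (k−1)·42 = k·153 − 42.
k·153 − 42 ≤ 1192 → k ≤ 1234 / 153 ≈ 8.07, so k = 8.

8 columns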